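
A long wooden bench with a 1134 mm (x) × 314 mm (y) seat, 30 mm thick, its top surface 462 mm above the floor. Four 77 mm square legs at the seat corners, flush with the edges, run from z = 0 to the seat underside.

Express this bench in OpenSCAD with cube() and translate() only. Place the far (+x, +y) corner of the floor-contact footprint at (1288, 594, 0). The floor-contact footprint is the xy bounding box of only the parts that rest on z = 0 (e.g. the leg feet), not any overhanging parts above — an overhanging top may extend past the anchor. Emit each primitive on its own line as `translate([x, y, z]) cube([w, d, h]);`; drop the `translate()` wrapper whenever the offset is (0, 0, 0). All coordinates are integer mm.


translate([154, 280, 432]) cube([1134, 314, 30]);
translate([154, 280, 0]) cube([77, 77, 432]);
translate([154, 517, 0]) cube([77, 77, 432]);
translate([1211, 280, 0]) cube([77, 77, 432]);
translate([1211, 517, 0]) cube([77, 77, 432]);


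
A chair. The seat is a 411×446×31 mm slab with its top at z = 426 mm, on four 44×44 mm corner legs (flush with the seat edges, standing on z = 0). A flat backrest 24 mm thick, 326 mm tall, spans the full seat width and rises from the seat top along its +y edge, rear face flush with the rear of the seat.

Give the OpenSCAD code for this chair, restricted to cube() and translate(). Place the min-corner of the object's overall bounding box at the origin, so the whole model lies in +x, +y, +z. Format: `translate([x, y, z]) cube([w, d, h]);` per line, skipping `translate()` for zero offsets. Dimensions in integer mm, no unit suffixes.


translate([0, 0, 395]) cube([411, 446, 31]);
cube([44, 44, 395]);
translate([367, 0, 0]) cube([44, 44, 395]);
translate([0, 402, 0]) cube([44, 44, 395]);
translate([367, 402, 0]) cube([44, 44, 395]);
translate([0, 422, 426]) cube([411, 24, 326]);


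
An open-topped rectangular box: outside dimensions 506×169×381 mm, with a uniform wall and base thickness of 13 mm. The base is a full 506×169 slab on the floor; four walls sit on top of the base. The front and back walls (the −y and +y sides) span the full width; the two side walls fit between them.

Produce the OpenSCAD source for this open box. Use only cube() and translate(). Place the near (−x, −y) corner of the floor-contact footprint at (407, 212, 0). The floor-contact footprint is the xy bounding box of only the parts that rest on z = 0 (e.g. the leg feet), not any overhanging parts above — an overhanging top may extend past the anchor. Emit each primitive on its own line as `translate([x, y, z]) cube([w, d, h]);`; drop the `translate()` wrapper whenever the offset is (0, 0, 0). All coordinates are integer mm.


translate([407, 212, 0]) cube([506, 169, 13]);
translate([407, 212, 13]) cube([506, 13, 368]);
translate([407, 368, 13]) cube([506, 13, 368]);
translate([407, 225, 13]) cube([13, 143, 368]);
translate([900, 225, 13]) cube([13, 143, 368]);


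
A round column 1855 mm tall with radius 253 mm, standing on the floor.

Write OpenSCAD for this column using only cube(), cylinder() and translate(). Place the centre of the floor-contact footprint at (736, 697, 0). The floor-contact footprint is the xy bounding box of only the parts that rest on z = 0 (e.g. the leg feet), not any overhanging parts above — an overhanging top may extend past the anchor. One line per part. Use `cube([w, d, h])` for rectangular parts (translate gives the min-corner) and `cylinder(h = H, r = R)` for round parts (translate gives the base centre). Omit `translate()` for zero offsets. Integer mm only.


translate([736, 697, 0]) cylinder(h = 1855, r = 253);


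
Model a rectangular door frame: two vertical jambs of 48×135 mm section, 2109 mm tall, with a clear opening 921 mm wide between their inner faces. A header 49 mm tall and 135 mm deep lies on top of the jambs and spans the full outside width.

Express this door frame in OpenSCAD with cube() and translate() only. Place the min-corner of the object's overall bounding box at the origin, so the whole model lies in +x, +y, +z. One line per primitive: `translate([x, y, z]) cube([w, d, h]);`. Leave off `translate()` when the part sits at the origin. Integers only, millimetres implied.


cube([48, 135, 2109]);
translate([969, 0, 0]) cube([48, 135, 2109]);
translate([0, 0, 2109]) cube([1017, 135, 49]);


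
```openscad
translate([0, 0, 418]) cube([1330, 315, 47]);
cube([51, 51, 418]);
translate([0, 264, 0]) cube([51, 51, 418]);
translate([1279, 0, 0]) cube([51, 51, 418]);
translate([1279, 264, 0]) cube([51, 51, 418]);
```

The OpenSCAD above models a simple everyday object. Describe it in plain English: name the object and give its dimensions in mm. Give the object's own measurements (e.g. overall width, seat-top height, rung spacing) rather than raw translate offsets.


A long wooden bench with a 1330 mm (x) × 315 mm (y) seat, 47 mm thick, its top surface 465 mm above the floor. Four 51 mm square legs at the seat corners, flush with the edges, run from z = 0 to the seat underside.


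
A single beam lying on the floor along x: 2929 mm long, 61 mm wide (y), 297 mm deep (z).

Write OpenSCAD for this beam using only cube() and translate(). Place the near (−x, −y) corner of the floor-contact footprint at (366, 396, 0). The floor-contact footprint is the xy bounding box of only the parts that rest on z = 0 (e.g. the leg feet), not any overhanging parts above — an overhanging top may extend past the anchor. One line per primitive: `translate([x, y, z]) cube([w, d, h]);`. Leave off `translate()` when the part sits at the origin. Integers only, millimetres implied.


translate([366, 396, 0]) cube([2929, 61, 297]);


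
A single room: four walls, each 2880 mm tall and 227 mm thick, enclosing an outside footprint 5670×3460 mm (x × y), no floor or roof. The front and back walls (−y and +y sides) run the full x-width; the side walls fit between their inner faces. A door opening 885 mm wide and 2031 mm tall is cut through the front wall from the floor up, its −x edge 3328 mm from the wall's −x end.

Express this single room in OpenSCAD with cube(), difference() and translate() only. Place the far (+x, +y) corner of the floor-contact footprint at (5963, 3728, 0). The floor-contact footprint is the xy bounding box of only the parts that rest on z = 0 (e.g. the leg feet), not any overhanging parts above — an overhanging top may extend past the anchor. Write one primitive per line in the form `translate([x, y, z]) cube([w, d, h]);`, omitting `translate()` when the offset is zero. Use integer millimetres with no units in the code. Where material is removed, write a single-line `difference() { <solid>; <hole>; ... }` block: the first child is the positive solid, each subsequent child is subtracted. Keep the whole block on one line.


difference() { translate([293, 268, 0]) cube([5670, 227, 2880]); translate([3621, 268, 0]) cube([885, 227, 2031]); }
translate([293, 3501, 0]) cube([5670, 227, 2880]);
translate([293, 495, 0]) cube([227, 3006, 2880]);
translate([5736, 495, 0]) cube([227, 3006, 2880]);


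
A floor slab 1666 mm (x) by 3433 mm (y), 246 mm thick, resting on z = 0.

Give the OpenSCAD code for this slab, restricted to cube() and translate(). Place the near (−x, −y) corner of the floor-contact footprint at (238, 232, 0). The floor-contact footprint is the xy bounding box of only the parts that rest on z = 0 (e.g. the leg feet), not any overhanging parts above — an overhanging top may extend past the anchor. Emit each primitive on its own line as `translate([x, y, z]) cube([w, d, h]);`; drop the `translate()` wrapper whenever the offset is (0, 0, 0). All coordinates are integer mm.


translate([238, 232, 0]) cube([1666, 3433, 246]);


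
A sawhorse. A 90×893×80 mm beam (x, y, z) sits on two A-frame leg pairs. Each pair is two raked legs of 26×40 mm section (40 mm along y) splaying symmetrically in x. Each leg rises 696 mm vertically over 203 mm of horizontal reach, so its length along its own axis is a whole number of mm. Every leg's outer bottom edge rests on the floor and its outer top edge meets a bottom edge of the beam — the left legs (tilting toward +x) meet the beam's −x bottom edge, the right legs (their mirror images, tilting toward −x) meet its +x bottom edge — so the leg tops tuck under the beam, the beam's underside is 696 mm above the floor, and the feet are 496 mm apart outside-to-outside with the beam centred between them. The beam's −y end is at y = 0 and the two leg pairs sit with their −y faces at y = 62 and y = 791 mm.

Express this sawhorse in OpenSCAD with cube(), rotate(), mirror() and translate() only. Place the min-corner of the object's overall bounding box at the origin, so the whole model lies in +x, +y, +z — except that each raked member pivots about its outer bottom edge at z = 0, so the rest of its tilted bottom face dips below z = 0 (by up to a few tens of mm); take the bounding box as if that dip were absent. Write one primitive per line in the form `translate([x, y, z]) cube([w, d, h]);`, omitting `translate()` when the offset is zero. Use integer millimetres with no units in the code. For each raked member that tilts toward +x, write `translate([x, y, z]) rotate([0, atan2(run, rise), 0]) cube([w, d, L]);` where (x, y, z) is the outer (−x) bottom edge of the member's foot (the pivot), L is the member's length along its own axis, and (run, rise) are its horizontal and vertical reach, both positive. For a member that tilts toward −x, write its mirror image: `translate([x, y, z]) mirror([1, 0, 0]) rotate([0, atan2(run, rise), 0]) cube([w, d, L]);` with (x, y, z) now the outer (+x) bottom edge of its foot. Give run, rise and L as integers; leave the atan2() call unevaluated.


// leg length = √(203² + 696²) = 725
// right-leg outer foot x = 2·203 + 90 = 496
// beam min-corner = (203, 0, 696)
translate([203, 0, 696]) cube([90, 893, 80]);
translate([0, 62, 0]) rotate([0, atan2(203, 696), 0]) cube([26, 40, 725]);
translate([496, 62, 0]) mirror([1, 0, 0]) rotate([0, atan2(203, 696), 0]) cube([26, 40, 725]);
translate([0, 791, 0]) rotate([0, atan2(203, 696), 0]) cube([26, 40, 725]);
translate([496, 791, 0]) mirror([1, 0, 0]) rotate([0, atan2(203, 696), 0]) cube([26, 40, 725]);


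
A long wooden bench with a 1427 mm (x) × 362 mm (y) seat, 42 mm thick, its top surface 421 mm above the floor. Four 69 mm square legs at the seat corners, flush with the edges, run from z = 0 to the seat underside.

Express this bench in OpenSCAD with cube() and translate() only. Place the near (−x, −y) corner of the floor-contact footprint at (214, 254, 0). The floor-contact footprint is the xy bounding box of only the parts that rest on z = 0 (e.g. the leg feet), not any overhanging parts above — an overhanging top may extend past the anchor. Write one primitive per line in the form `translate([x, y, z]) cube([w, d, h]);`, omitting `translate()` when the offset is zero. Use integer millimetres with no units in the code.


translate([214, 254, 379]) cube([1427, 362, 42]);
translate([214, 254, 0]) cube([69, 69, 379]);
translate([214, 547, 0]) cube([69, 69, 379]);
translate([1572, 254, 0]) cube([69, 69, 379]);
translate([1572, 547, 0]) cube([69, 69, 379]);


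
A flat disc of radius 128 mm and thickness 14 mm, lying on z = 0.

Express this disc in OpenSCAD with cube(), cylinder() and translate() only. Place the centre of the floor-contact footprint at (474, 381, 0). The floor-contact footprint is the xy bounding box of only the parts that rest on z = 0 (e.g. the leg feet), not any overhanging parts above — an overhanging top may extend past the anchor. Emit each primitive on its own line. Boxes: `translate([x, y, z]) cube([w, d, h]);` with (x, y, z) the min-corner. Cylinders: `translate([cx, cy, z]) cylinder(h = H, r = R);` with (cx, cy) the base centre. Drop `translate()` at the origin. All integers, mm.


translate([474, 381, 0]) cylinder(h = 14, r = 128);


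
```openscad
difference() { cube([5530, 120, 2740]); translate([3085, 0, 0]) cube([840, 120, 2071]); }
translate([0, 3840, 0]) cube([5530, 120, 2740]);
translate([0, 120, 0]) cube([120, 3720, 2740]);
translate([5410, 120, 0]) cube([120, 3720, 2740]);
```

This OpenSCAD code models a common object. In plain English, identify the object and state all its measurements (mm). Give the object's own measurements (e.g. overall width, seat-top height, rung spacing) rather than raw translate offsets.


A single room: four walls, each 2740 mm tall and 120 mm thick, enclosing an outside footprint 5530×3960 mm (x × y), no floor or roof. The front and back walls (−y and +y sides) run the full x-width; the side walls fit between their inner faces. A door opening 840 mm wide and 2071 mm tall is cut through the front wall from the floor up, its −x edge 3085 mm from the wall's −x end.


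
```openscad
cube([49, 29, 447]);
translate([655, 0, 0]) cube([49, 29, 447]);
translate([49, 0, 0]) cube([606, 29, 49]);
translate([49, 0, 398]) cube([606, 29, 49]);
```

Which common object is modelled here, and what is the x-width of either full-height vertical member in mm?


A picture frame. The border width is 49 mm.

Four thin pieces enclosing a rectangular opening — a picture frame. The two full-height stiles are 447 mm tall; the top rail sits at z = 398 and is 49 mm tall, so the border above the opening is 447 − 398 = 49 mm, matching the stile x-width.


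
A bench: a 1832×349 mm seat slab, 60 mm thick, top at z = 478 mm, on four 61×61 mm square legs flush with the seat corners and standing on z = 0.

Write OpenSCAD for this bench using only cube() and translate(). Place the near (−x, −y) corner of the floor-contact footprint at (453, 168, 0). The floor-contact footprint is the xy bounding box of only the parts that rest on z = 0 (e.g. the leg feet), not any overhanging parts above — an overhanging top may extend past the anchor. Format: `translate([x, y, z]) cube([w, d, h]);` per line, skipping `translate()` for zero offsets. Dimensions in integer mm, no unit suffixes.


translate([453, 168, 418]) cube([1832, 349, 60]);
translate([453, 168, 0]) cube([61, 61, 418]);
translate([453, 456, 0]) cube([61, 61, 418]);
translate([2224, 168, 0]) cube([61, 61, 418]);
translate([2224, 456, 0]) cube([61, 61, 418]);


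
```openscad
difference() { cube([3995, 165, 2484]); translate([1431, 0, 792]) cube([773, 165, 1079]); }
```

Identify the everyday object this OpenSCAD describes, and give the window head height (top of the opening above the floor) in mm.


A wall with a window opening. The window head height is 1871 mm.

A wall with a rectangular opening subtracted — a window. Sill at z = 792, opening 1079 mm tall, so the head is at 792 + 1079 = 1871 mm.


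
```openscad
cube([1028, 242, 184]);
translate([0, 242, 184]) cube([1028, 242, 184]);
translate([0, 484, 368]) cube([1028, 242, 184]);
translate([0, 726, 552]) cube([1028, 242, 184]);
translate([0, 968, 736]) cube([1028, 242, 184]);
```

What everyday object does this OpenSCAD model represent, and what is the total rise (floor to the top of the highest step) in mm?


A staircase. The total rise is 920 mm.

5 identical blocks, each offset up and back from the previous — a staircase. Each step is 184 mm tall and there are 5 of them, so the total rise is 5 × 184 = 920 mm.


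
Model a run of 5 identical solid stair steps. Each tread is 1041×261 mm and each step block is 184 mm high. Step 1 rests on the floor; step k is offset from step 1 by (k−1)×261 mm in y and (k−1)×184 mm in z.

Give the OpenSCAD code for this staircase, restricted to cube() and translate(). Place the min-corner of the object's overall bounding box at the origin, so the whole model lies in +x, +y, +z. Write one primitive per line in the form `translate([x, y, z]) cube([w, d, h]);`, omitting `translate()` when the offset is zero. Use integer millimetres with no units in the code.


cube([1041, 261, 184]);
translate([0, 261, 184]) cube([1041, 261, 184]);
translate([0, 522, 368]) cube([1041, 261, 184]);
translate([0, 783, 552]) cube([1041, 261, 184]);
translate([0, 1044, 736]) cube([1041, 261, 184]);


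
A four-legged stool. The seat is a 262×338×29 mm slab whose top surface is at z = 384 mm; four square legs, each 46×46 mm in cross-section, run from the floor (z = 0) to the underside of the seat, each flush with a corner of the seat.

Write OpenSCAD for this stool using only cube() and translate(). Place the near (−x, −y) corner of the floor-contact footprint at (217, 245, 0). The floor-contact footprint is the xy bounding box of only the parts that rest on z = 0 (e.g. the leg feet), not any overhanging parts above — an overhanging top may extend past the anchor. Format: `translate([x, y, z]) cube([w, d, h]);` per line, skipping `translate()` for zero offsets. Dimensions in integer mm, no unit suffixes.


translate([217, 245, 355]) cube([262, 338, 29]);
translate([217, 245, 0]) cube([46, 46, 355]);
translate([433, 245, 0]) cube([46, 46, 355]);
translate([217, 537, 0]) cube([46, 46, 355]);
translate([433, 537, 0]) cube([46, 46, 355]);


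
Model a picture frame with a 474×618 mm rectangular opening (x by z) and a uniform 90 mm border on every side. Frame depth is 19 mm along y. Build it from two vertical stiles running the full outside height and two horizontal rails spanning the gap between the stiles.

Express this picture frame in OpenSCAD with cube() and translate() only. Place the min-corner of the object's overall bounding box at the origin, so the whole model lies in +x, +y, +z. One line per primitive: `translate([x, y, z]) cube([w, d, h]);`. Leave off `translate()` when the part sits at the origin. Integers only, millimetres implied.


cube([90, 19, 798]);
translate([564, 0, 0]) cube([90, 19, 798]);
translate([90, 0, 0]) cube([474, 19, 90]);
translate([90, 0, 708]) cube([474, 19, 90]);


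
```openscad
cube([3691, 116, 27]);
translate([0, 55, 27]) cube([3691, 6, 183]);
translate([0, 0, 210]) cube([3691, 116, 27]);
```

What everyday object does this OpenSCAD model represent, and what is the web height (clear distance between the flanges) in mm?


An I-beam. The web height is 183 mm.

Two wide flanges with a thin centred web — an I-beam. Overall 237 mm minus two 27 mm flanges gives a web of 237 − 2·27 = 183 mm.


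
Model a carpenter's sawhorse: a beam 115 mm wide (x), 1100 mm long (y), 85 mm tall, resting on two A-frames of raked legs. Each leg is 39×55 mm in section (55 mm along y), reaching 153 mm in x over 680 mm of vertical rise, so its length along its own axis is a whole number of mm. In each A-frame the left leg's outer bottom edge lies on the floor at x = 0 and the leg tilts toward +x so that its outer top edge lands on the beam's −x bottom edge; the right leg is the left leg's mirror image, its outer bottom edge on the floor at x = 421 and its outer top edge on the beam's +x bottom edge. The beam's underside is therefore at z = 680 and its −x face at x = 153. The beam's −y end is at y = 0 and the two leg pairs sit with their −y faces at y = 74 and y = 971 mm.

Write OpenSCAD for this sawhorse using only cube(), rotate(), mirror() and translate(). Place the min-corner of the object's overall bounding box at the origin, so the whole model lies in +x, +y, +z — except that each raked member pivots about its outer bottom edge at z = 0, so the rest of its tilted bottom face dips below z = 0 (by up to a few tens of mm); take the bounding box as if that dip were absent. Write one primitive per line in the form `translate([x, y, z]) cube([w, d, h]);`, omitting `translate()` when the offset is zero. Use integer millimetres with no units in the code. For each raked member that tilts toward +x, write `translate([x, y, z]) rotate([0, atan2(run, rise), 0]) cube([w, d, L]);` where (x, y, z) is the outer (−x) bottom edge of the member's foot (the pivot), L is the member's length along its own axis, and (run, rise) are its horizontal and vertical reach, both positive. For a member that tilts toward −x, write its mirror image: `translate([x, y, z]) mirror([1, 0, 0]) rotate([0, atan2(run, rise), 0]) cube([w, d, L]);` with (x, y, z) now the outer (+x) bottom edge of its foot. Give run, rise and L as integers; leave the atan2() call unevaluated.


// leg length = √(153² + 680²) = 697
// right-leg outer foot x = 2·153 + 115 = 421
// beam min-corner = (153, 0, 680)
translate([153, 0, 680]) cube([115, 1100, 85]);
translate([0, 74, 0]) rotate([0, atan2(153, 680), 0]) cube([39, 55, 697]);
translate([421, 74, 0]) mirror([1, 0, 0]) rotate([0, atan2(153, 680), 0]) cube([39, 55, 697]);
translate([0, 971, 0]) rotate([0, atan2(153, 680), 0]) cube([39, 55, 697]);
translate([421, 971, 0]) mirror([1, 0, 0]) rotate([0, atan2(153, 680), 0]) cube([39, 55, 697]);


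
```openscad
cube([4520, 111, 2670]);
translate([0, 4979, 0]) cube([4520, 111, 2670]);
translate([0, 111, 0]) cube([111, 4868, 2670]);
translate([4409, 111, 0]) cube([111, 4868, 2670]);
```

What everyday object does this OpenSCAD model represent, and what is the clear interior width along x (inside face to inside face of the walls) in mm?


A house (or room) frame. The interior width is 4298 mm.

Four 2670 mm walls enclosing a rectangle with no floor or roof — a room or house frame. Outside width is 4520 mm and wall thickness is 111 mm, so the interior width is 4520 − 2 × 111 = 4298 mm.


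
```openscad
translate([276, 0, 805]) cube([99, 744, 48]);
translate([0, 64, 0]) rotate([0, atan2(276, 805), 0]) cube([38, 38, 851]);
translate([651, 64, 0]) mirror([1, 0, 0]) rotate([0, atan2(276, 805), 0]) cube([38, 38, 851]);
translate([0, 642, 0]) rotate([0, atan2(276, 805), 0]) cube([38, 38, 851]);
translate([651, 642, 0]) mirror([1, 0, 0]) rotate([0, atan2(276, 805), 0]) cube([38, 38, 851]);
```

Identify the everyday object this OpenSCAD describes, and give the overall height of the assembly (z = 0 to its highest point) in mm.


A sawhorse. The overall height is 853 mm.

A beam across two mirrored pairs of raked legs — a sawhorse. The beam's underside is at z = 805 (matching the legs' vertical rise in atan2(276, 805)) and the beam is 48 mm tall, so its top is at 805 + 48 = 853 mm. The raked legs top out at the beam's underside, so that is the highest point.


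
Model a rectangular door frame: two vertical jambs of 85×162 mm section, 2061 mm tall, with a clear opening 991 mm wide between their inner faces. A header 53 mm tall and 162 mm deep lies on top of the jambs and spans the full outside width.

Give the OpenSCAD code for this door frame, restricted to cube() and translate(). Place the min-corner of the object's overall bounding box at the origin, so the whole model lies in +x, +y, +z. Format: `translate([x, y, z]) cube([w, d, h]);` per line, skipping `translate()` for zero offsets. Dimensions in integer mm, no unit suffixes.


cube([85, 162, 2061]);
translate([1076, 0, 0]) cube([85, 162, 2061]);
translate([0, 0, 2061]) cube([1161, 162, 53]);


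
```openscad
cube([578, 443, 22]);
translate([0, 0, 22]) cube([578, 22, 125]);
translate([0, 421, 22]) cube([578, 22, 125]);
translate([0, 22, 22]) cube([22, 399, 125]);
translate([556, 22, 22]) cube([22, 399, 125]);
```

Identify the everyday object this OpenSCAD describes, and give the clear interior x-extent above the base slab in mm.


An open box. The internal width is 534 mm.

A 578×443 base slab with four walls standing on it — an open box. The base is 578 mm wide and the walls are 22 mm thick, so the internal width is 578 − 2 × 22 = 534 mm.


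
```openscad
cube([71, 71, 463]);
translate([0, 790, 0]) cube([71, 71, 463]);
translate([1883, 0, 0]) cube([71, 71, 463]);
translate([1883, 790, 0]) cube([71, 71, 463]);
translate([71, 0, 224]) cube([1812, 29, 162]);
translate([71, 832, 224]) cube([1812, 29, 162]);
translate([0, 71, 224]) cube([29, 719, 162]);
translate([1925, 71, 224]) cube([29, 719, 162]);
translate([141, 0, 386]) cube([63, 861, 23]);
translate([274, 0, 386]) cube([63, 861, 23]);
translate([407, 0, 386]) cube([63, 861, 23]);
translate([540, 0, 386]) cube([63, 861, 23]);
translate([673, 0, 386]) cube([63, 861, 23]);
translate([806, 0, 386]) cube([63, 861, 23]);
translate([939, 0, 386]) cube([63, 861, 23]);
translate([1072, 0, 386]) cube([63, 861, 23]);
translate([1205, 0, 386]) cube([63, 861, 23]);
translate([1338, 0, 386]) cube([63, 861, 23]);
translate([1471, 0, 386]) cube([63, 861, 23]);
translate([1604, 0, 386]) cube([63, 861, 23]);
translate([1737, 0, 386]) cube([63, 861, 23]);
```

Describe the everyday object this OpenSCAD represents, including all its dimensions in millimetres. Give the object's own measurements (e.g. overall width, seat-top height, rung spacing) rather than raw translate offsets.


A bed frame 1954 mm long (x) by 861 mm wide (y). Four 71×71 mm corner posts, 463 mm tall, at the corners of the footprint. Four rails of 29 mm thickness and 162 mm height run between adjacent posts with their undersides at z = 224 mm, their outer faces flush with the outside of the frame (the two x-running rails run between the posts' inner faces; the two y-running rails run between the posts' inner faces). 13 slats, each 63 mm wide (x) and 23 mm thick, lie across the top of the two x-running rails, running the full 861 mm width of the frame in y; along x they sit between the end posts with a 70 mm gap after the −x posts and between neighbouring slats, leaving 83 mm before the +x posts.


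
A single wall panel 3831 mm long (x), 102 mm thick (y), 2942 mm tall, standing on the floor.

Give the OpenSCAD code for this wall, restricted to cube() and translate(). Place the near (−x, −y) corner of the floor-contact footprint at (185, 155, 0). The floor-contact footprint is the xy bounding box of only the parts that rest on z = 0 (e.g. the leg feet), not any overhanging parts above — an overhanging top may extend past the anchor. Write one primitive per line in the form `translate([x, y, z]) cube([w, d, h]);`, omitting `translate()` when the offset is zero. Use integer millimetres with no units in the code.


translate([185, 155, 0]) cube([3831, 102, 2942]);


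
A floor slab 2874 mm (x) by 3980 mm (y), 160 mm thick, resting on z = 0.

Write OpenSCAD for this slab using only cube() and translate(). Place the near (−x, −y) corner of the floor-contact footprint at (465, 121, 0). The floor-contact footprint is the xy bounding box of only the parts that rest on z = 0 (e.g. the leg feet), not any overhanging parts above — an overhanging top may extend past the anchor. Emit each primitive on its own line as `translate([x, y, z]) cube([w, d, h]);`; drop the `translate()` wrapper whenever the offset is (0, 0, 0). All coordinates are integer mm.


translate([465, 121, 0]) cube([2874, 3980, 160]);


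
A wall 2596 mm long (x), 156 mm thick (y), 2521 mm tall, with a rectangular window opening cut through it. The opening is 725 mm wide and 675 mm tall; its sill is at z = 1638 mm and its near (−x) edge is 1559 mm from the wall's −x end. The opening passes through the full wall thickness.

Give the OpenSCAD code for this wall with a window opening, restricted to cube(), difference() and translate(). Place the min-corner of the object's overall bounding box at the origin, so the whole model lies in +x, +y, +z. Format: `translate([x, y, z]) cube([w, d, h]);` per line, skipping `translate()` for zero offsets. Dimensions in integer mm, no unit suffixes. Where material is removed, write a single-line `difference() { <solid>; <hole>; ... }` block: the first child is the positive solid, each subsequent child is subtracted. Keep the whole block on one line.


difference() { cube([2596, 156, 2521]); translate([1559, 0, 1638]) cube([725, 156, 675]); }


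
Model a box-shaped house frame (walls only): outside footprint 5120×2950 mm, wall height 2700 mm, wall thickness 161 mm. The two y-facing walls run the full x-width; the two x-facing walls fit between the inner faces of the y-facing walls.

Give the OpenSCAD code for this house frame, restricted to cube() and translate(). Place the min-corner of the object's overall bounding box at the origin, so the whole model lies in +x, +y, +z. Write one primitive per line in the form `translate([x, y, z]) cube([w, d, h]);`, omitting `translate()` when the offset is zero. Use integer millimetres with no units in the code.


cube([5120, 161, 2700]);
translate([0, 2789, 0]) cube([5120, 161, 2700]);
translate([0, 161, 0]) cube([161, 2628, 2700]);
translate([4959, 161, 0]) cube([161, 2628, 2700]);


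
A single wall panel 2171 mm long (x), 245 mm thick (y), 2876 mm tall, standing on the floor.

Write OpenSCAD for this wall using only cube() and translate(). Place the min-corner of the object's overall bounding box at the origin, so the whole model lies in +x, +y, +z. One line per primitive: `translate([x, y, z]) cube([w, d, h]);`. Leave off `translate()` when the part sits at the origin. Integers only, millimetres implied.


cube([2171, 245, 2876]);


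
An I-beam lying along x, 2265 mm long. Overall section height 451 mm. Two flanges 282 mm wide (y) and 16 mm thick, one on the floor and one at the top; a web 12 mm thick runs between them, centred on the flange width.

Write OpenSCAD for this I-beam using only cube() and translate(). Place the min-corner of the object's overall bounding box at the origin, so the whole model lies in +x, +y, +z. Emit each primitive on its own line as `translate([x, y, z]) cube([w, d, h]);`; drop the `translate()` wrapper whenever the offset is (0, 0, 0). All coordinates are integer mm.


cube([2265, 282, 16]);
translate([0, 135, 16]) cube([2265, 12, 419]);
translate([0, 0, 435]) cube([2265, 282, 16]);


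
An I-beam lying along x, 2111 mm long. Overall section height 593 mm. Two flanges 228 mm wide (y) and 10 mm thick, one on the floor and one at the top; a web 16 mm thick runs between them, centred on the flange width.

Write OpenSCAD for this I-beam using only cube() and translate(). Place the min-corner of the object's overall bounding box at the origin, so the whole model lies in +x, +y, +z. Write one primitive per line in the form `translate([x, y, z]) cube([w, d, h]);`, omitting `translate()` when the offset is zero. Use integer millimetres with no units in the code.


cube([2111, 228, 10]);
translate([0, 106, 10]) cube([2111, 16, 573]);
translate([0, 0, 583]) cube([2111, 228, 10]);


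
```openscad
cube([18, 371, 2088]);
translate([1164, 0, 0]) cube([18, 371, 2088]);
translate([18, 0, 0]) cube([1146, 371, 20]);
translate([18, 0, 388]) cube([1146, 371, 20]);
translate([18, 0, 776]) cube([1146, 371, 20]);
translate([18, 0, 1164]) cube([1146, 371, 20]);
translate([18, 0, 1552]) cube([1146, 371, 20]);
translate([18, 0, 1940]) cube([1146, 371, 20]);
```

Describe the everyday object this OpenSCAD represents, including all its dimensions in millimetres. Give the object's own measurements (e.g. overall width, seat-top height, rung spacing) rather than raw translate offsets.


An open bookshelf. Two side panels, each 18 mm thick, 371 mm deep and 2088 mm tall, stand 1182 mm apart (outside-to-outside). Between them sit 6 shelves, each 20 mm thick and 371 mm deep, spanning the full gap between the sides. The bottom shelf rests on the floor (its underside at z = 0) and the clear gap between one shelf's top and the next shelf's underside is 368 mm.


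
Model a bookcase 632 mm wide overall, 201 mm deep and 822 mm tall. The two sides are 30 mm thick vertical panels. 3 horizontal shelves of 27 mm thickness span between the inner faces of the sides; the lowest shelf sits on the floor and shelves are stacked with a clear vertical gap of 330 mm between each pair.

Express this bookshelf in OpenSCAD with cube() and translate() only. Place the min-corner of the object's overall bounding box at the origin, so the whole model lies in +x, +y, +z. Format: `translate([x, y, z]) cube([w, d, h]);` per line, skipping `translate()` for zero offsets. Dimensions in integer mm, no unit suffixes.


cube([30, 201, 822]);
translate([602, 0, 0]) cube([30, 201, 822]);
translate([30, 0, 0]) cube([572, 201, 27]);
translate([30, 0, 357]) cube([572, 201, 27]);
translate([30, 0, 714]) cube([572, 201, 27]);


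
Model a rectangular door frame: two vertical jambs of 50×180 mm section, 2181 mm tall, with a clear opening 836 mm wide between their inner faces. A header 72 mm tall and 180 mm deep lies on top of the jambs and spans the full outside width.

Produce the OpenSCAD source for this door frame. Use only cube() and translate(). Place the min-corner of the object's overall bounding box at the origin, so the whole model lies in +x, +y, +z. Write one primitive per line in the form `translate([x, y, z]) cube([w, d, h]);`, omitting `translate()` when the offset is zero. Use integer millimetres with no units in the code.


cube([50, 180, 2181]);
translate([886, 0, 0]) cube([50, 180, 2181]);
translate([0, 0, 2181]) cube([936, 180, 72]);


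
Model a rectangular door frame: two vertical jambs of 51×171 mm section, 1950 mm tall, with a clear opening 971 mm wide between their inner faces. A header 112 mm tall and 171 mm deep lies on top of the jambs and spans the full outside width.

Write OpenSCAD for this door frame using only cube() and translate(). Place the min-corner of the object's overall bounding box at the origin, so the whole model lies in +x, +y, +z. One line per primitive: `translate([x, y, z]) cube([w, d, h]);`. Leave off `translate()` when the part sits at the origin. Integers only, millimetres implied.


cube([51, 171, 1950]);
translate([1022, 0, 0]) cube([51, 171, 1950]);
translate([0, 0, 1950]) cube([1073, 171, 112]);


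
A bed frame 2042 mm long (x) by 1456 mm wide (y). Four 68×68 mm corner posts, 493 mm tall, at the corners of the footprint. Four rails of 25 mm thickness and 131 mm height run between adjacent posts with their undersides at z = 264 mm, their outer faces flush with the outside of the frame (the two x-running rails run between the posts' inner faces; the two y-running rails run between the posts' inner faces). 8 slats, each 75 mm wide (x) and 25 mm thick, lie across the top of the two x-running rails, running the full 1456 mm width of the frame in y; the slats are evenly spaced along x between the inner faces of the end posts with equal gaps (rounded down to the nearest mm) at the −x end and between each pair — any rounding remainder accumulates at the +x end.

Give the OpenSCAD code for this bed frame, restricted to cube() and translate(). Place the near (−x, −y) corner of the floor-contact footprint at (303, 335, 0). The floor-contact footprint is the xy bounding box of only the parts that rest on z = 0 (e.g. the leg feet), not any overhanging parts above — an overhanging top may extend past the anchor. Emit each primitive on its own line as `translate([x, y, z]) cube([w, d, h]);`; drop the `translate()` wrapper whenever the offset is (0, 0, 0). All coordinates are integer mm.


translate([303, 335, 0]) cube([68, 68, 493]);
translate([303, 1723, 0]) cube([68, 68, 493]);
translate([2277, 335, 0]) cube([68, 68, 493]);
translate([2277, 1723, 0]) cube([68, 68, 493]);
translate([371, 335, 264]) cube([1906, 25, 131]);
translate([371, 1766, 264]) cube([1906, 25, 131]);
translate([303, 403, 264]) cube([25, 1320, 131]);
translate([2320, 403, 264]) cube([25, 1320, 131]);
translate([516, 335, 395]) cube([75, 1456, 25]);
translate([736, 335, 395]) cube([75, 1456, 25]);
translate([956, 335, 395]) cube([75, 1456, 25]);
translate([1176, 335, 395]) cube([75, 1456, 25]);
translate([1396, 335, 395]) cube([75, 1456, 25]);
translate([1616, 335, 395]) cube([75, 1456, 25]);
translate([1836, 335, 395]) cube([75, 1456, 25]);
translate([2056, 335, 395]) cube([75, 1456, 25]);


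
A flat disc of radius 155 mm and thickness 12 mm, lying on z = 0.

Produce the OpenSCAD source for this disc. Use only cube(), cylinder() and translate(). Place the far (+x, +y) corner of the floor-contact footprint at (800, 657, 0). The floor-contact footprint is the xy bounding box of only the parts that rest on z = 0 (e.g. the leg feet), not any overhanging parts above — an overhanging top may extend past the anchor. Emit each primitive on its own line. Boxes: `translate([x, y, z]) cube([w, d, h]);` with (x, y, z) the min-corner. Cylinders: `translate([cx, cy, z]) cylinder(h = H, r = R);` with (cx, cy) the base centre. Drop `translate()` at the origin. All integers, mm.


translate([645, 502, 0]) cylinder(h = 12, r = 155);


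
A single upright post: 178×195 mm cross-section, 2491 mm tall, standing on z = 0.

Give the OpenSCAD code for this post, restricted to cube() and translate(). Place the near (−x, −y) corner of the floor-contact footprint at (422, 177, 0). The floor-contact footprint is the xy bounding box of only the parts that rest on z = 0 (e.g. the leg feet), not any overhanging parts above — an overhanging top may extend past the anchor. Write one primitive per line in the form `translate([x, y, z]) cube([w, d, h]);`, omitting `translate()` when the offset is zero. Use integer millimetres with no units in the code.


translate([422, 177, 0]) cube([178, 195, 2491]);


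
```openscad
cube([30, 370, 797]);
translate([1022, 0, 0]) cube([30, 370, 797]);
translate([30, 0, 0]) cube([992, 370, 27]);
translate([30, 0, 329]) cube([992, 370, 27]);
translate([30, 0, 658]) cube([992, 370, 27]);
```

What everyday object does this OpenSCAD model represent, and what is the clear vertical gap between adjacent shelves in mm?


A bookshelf. The clear shelf gap is 302 mm.

Two tall side panels with 3 horizontal boards between them — a bookshelf. The first two shelf undersides are at z = 0 and z = 329; with shelf thickness 27, the clear gap is 329 − 0 − 27 = 302 mm.


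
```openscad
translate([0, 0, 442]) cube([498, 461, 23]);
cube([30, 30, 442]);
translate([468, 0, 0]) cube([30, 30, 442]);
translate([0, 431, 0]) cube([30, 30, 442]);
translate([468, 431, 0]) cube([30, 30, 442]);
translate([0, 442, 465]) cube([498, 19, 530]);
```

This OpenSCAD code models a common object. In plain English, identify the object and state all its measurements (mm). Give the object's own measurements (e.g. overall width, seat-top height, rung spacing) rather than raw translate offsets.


A chair. The seat is a 498×461×23 mm slab with its top at z = 465 mm, on four 30×30 mm corner legs (flush with the seat edges, standing on z = 0). A flat backrest 19 mm thick, 530 mm tall, spans the full seat width and rises from the seat top along its +y edge, rear face flush with the rear of the seat.


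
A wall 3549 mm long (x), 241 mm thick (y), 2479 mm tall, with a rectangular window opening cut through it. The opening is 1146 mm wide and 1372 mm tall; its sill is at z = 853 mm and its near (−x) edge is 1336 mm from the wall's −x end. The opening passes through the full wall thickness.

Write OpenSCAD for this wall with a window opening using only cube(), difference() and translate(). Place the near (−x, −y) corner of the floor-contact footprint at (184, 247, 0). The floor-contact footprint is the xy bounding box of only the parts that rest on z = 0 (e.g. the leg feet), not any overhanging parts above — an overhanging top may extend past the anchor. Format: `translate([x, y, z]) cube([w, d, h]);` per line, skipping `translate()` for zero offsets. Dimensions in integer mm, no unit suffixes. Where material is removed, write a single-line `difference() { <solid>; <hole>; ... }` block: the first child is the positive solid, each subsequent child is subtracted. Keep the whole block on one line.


difference() { translate([184, 247, 0]) cube([3549, 241, 2479]); translate([1520, 247, 853]) cube([1146, 241, 1372]); }


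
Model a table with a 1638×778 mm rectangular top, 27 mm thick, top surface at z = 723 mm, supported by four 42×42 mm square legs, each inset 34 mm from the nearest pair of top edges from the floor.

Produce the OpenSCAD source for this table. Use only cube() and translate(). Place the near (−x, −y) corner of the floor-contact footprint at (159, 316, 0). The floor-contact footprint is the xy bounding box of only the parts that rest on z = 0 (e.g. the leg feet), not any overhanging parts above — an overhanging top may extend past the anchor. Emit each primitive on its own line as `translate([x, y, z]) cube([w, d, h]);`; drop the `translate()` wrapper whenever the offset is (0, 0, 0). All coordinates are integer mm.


translate([125, 282, 696]) cube([1638, 778, 27]);
translate([159, 316, 0]) cube([42, 42, 696]);
translate([1687, 316, 0]) cube([42, 42, 696]);
translate([159, 984, 0]) cube([42, 42, 696]);
translate([1687, 984, 0]) cube([42, 42, 696]);
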